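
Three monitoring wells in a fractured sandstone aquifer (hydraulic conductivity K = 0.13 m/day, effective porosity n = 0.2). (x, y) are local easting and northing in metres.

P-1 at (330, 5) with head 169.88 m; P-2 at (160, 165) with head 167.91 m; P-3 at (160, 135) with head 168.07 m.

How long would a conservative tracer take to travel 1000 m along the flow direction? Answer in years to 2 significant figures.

500 years

Three-point gradient (reference P-1): Δ to P-2 = (-170, 160, -1.97), Δ to P-3 = (-170, 130, -1.81).
∂h/∂x = +0.006569, ∂h/∂y = -0.005333 (det = 5100).
|∇h| = √(0.006569² + -0.005333²) = 0.008461
Seepage velocity v = K·i/n = 0.13 × 0.008461 / 0.2 = 0.0055 m/day.
t = 1000 / 0.0055 = 1.818e+05 days = 498 years.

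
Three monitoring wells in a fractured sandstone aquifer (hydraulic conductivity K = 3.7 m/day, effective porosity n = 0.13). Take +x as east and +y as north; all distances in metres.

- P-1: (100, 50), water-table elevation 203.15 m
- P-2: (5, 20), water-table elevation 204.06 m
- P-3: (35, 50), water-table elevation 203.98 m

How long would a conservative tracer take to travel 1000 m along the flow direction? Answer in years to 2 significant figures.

Differences from P-1: to P-2 (Δx, Δy, Δh) = (-95, -30, +0.91); to P-3 = (-65, 0, +0.83).
Solve a·Δx + b·Δy = Δh: det = (-95)·0 − (-65)·(-30) = -1950.
∂h/∂x = [(+0.91)·0 − (+0.83)·(-30)] / -1950 = -0.01277
∂h/∂y = [(-95)·(+0.83) − (-65)·(+0.91)] / -1950 = +0.01010
|∇h| = √(-0.01277² + 0.01010²) = 0.01628
Seepage velocity v = K·i/n = 3.7 × 0.01628 / 0.13 = 0.4634 m/day.
t = 1000 / 0.4634 = 2158 days = 5.91 years.

5.9 years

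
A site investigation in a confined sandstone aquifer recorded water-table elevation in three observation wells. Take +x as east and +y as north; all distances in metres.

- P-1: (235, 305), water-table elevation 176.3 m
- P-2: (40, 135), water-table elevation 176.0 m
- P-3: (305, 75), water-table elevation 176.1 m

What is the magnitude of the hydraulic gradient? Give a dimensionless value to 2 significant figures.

0.0012

With h = a·x + b·y + c and P-1 as origin, the differences give:
  (-195)·a + (-170)·b = -0.3
  70·a + (-230)·b = -0.2
Eliminate b (×(-230) and ×(-170), subtract): 56750·a = 35.00 → a = ∂h/∂x = +0.0006167
Back-substitute: b = ∂h/∂y = +0.001057.
|∇h| = √(0.0006167² + 0.001057²) = 0.001224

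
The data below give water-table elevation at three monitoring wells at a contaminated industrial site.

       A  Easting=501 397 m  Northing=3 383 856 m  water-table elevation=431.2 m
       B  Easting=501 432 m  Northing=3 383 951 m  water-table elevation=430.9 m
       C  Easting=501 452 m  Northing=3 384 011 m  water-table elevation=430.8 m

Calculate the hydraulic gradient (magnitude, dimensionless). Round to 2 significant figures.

0.044

Differences from A: to B (Δx, Δy, Δh) = (35, 95, -0.3); to C = (55, 155, -0.4).
Solve a·Δx + b·Δy = Δh: det = 35·155 − 55·95 = 200.
∂h/∂x = [(-0.3)·155 − (-0.4)·95] / 200 = -0.04250
∂h/∂y = [35·(-0.4) − 55·(-0.3)] / 200 = +0.01250
|∇h| = √(-0.04250² + 0.01250²) = 0.0443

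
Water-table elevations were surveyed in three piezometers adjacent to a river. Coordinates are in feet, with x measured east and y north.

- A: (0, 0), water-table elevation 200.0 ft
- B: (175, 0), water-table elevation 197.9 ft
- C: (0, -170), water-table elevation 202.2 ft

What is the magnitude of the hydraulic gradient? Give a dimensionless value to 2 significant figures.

0.018

∂h/∂x = (197.9 − 200.0) / (175 − 0) = -0.01200
∂h/∂y = (202.2 − 200.0) / (-170 − 0) = -0.01294
|∇h| = √(-0.01200² + -0.01294²) = 0.01765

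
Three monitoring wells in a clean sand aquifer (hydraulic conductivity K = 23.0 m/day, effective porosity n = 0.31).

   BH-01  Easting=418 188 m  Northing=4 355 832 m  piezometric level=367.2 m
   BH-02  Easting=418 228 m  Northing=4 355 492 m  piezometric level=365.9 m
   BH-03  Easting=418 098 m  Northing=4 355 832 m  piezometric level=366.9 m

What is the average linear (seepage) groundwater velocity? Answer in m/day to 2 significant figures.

With h = a·x + b·y + c and BH-01 as origin, the differences give:
  40·a + (-340)·b = -1.3
  (-90)·a + 0·b = -0.3
Eliminate b (×0 and ×(-340), subtract): -30600·a = -102.00 → a = ∂h/∂x = +0.003333
Back-substitute: b = ∂h/∂y = +0.004216.
|∇h| = √(0.003333² + 0.004216²) = 0.005374
Seepage velocity v = K·i/n = 23.0 × 0.005374 / 0.31 = 0.3987 m/day.

0.40 m/day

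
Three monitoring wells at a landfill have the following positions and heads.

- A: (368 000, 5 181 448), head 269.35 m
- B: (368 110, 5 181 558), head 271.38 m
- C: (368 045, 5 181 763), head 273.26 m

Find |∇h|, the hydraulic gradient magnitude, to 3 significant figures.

Differences from A: to B (Δx, Δy, Δh) = (110, 110, +2.03); to C = (45, 315, +3.91).
Determinant of the coordinate differences = 110·315 − 45·110 = 29700.
∂h/∂x = [(+2.03)·315 − (+3.91)·110] / 29700 = +0.007049
∂h/∂y = [110·(+3.91) − 45·(+2.03)] / 29700 = +0.01141
|∇h| = √(0.007049² + 0.01141²) = 0.01341

0.0134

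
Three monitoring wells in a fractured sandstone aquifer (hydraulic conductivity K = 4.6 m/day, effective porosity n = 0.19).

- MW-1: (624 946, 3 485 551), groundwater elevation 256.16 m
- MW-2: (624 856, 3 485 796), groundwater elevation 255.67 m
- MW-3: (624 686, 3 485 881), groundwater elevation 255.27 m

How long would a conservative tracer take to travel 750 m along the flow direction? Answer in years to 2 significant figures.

39 years

Differences from MW-1: to MW-2 (Δx, Δy, Δh) = (-90, 245, -0.49); to MW-3 = (-260, 330, -0.89).
Determinant of the coordinate differences = (-90)·330 − (-260)·245 = 34000.
∂h/∂x = [(-0.49)·330 − (-0.89)·245] / 34000 = +0.001657
∂h/∂y = [(-90)·(-0.89) − (-260)·(-0.49)] / 34000 = -0.001391
|∇h| = √(0.001657² + -0.001391²) = 0.002163
Seepage velocity v = K·i/n = 4.6 × 0.002163 / 0.19 = 0.05237 m/day.
t = 750 / 0.05237 = 1.432e+04 days = 39.2 years.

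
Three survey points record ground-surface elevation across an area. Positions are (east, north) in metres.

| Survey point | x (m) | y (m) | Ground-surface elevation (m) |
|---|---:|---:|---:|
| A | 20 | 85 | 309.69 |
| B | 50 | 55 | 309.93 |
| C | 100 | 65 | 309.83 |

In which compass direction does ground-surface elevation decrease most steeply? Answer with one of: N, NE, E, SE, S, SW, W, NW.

Taking A as reference: B−A = (30, -30, +0.24); C−A = (80, -20, +0.14).
Determinant of the coordinate differences = 30·(-20) − 80·(-30) = 1800.
∂z/∂x = [(+0.24)·(-20) − (+0.14)·(-30)] / 1800 = -0.0003333
∂z/∂y = [30·(+0.14) − 80·(+0.24)] / 1800 = -0.008333
Steepest decrease is along −∇f = (+0.0003333 E, +0.008333 N) → north.

N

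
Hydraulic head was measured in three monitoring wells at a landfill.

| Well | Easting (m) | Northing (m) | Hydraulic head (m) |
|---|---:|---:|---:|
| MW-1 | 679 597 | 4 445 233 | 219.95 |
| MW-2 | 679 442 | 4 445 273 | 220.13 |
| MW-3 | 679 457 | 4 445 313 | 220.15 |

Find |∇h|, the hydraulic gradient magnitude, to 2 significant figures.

0.0013

With h = a·x + b·y + c and MW-1 as origin, the differences give:
  (-155)·a + 40·b = +0.18
  (-140)·a + 80·b = +0.20
Eliminate b (×80 and ×40, subtract): -6800·a = 6.400 → a = ∂h/∂x = -0.0009412
Back-substitute: b = ∂h/∂y = +0.0008529.
|∇h| = √(-0.0009412² + 0.0008529²) = 0.00127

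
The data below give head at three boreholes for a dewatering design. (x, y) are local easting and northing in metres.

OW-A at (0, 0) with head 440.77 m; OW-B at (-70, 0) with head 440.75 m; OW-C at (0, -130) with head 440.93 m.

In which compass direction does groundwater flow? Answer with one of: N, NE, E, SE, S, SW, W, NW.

N

∂h/∂x = (440.75 − 440.77) / (-70 − 0) = +0.0002857
∂h/∂y = (440.93 − 440.77) / (-130 − 0) = -0.001231
Flow = −∇h = (-0.0002857 east, +0.001231 north), which points north.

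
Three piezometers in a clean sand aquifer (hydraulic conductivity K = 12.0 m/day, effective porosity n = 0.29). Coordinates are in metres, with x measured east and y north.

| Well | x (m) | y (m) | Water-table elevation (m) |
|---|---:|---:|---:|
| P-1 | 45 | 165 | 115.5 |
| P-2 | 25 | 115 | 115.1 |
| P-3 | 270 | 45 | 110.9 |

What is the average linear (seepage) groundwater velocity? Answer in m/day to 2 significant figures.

0.78 m/day

Differences from P-1: to P-2 (Δx, Δy, Δh) = (-20, -50, -0.4); to P-3 = (225, -120, -4.6).
Solve a·Δx + b·Δy = Δh: det = (-20)·(-120) − 225·(-50) = 13650.
∂h/∂x = [(-0.4)·(-120) − (-4.6)·(-50)] / 13650 = -0.01333
∂h/∂y = [(-20)·(-4.6) − 225·(-0.4)] / 13650 = +0.01333
|∇h| = √(-0.01333² + 0.01333²) = 0.01885
Seepage velocity v = K·i/n = 12.0 × 0.01885 / 0.29 = 0.78 m/day.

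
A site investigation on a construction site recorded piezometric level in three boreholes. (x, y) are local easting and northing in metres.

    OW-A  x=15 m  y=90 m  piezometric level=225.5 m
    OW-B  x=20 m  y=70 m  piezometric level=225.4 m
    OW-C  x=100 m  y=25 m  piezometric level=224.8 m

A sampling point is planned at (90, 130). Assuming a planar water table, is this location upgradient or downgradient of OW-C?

Differences from OW-A: to OW-B (Δx, Δy, Δh) = (5, -20, -0.1); to OW-C = (85, -65, -0.7).
Solve a·Δx + b·Δy = Δh: det = 5·(-65) − 85·(-20) = 1375.
∂h/∂x = [(-0.1)·(-65) − (-0.7)·(-20)] / 1375 = -0.005455
∂h/∂y = [5·(-0.7) − 85·(-0.1)] / 1375 = +0.003636
Head at (90, 130) = 225.5 + (-0.005455)·(75) + (+0.003636)·(40) = 225.24 m.
That is higher than the 224.8 m at OW-C, so the point is upgradient.

upgradient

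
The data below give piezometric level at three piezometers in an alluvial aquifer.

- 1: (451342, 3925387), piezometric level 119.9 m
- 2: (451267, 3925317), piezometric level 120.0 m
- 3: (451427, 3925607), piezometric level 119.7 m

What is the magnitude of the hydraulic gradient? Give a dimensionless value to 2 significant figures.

0.00098

Differences from 1: to 2 (Δx, Δy, Δh) = (-75, -70, +0.1); to 3 = (85, 220, -0.2).
Determinant of the coordinate differences = (-75)·220 − 85·(-70) = -10550.
∂h/∂x = [(+0.1)·220 − (-0.2)·(-70)] / -10550 = -0.0007583
∂h/∂y = [(-75)·(-0.2) − 85·(+0.1)] / -10550 = -0.0006161
|∇h| = √(-0.0007583² + -0.0006161²) = 0.000977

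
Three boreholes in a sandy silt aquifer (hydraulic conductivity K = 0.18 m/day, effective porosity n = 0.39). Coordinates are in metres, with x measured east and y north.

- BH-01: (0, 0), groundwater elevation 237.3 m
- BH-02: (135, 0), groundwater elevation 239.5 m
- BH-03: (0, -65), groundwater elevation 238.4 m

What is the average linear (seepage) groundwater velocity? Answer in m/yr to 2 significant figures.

∂h/∂x = (239.5 − 237.3) / (135 − 0) = +0.01630
∂h/∂y = (238.4 − 237.3) / (-65 − 0) = -0.01692
|∇h| = √(0.01630² + -0.01692²) = 0.02349
Seepage velocity v = K·i/n = 0.18 × 0.02349 / 0.39 = 0.01084 m/day = 3.959 m/yr.

4.0 m/yr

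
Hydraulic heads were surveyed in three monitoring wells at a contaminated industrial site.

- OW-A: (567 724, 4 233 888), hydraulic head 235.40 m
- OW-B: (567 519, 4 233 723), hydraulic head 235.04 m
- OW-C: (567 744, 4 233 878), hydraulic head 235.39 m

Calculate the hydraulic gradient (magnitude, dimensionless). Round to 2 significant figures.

Taking OW-A as reference: OW-B−OW-A = (-205, -165, -0.36); OW-C−OW-A = (20, -10, -0.01).
Solve a·Δx + b·Δy = Δh: det = (-205)·(-10) − 20·(-165) = 5350.
∂h/∂x = [(-0.36)·(-10) − (-0.01)·(-165)] / 5350 = +0.0003645
∂h/∂y = [(-205)·(-0.01) − 20·(-0.36)] / 5350 = +0.001729
|∇h| = √(0.0003645² + 0.001729²) = 0.001767

0.0018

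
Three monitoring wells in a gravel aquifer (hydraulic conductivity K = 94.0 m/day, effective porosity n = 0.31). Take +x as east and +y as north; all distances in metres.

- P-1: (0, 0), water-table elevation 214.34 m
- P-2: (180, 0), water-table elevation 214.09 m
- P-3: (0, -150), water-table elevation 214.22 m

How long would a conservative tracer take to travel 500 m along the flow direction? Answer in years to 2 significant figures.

∂h/∂x = (214.09 − 214.34) / (180 − 0) = -0.001389
∂h/∂y = (214.22 − 214.34) / (-150 − 0) = +0.0008000
|∇h| = √(-0.001389² + 0.0008000²) = 0.001603
Seepage velocity v = K·i/n = 94.0 × 0.001603 / 0.31 = 0.4861 m/day.
t = 500 / 0.4861 = 1029 days = 2.82 years.

2.8 years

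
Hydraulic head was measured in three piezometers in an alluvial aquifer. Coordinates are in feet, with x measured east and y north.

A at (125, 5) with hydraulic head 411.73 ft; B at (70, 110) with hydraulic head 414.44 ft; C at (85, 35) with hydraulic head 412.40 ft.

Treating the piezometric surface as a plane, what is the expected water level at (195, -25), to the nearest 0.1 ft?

411.2 ft

Differences from A: to B (Δx, Δy, Δh) = (-55, 105, +2.71); to C = (-40, 30, +0.67).
Solve a·Δx + b·Δy = Δh: det = (-55)·30 − (-40)·105 = 2550.
∂h/∂x = [(+2.71)·30 − (+0.67)·105] / 2550 = +0.004294
∂h/∂y = [(-55)·(+0.67) − (-40)·(+2.71)] / 2550 = +0.02806
h(195, -25) = 411.73 + (+0.004294)·(70) + (+0.02806)·(-30) = 411.73 +0.301 -0.842 = 411.189 ft.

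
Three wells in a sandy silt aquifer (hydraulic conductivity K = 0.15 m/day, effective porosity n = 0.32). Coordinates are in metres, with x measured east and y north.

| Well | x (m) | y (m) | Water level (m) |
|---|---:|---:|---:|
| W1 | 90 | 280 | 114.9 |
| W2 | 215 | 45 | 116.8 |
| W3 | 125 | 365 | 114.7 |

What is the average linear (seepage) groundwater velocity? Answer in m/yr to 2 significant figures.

1.3 m/yr

Taking W1 as reference: W2−W1 = (125, -235, +1.9); W3−W1 = (35, 85, -0.2).
Determinant of the coordinate differences = 125·85 − 35·(-235) = 18850.
∂h/∂x = [(+1.9)·85 − (-0.2)·(-235)] / 18850 = +0.006074
∂h/∂y = [125·(-0.2) − 35·(+1.9)] / 18850 = -0.004854
|∇h| = √(0.006074² + -0.004854²) = 0.007775
Seepage velocity v = K·i/n = 0.15 × 0.007775 / 0.32 = 0.003645 m/day = 1.331 m/yr.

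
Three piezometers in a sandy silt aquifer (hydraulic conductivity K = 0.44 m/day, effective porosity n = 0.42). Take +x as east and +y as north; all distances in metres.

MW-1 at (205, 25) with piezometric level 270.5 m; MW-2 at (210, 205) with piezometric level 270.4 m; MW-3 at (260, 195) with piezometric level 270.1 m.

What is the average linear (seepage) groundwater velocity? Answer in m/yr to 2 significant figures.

Three-point gradient (reference MW-1): Δ to MW-2 = (5, 180, -0.1), Δ to MW-3 = (55, 170, -0.4).
∂h/∂x = -0.006077, ∂h/∂y = -0.0003867 (det = -9050).
|∇h| = √(-0.006077² + -0.0003867²) = 0.006089
Seepage velocity v = K·i/n = 0.44 × 0.006089 / 0.42 = 0.006379 m/day = 2.33 m/yr.

2.3 m/yr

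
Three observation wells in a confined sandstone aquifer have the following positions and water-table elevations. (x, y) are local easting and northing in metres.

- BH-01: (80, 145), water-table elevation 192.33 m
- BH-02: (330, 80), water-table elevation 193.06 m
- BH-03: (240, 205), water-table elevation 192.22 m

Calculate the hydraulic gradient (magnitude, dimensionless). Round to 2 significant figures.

0.0059

With h = a·x + b·y + c and BH-01 as origin, the differences give:
  250·a + (-65)·b = +0.73
  160·a + 60·b = -0.11
Eliminate b (×60 and ×(-65), subtract): 25400·a = 36.650 → a = ∂h/∂x = +0.001443
Back-substitute: b = ∂h/∂y = -0.005681.
|∇h| = √(0.001443² + -0.005681²) = 0.005861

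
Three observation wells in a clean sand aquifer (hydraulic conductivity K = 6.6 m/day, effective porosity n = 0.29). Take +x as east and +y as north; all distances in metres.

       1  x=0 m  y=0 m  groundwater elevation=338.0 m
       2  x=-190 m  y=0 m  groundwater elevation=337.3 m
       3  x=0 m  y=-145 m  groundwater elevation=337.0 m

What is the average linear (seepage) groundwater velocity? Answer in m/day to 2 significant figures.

∂h/∂x = (337.3 − 338.0) / (-190 − 0) = +0.003684
∂h/∂y = (337.0 − 338.0) / (-145 − 0) = +0.006897
|∇h| = √(0.003684² + 0.006897²) = 0.007819
Seepage velocity v = K·i/n = 6.6 × 0.007819 / 0.29 = 0.1779 m/day.

0.18 m/day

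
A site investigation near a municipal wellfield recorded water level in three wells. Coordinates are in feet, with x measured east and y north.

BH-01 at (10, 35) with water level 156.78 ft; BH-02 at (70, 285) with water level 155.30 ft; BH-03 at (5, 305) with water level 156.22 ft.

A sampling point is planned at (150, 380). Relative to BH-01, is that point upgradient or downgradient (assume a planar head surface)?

downgradient

With h = a·x + b·y + c and BH-01 as origin, the differences give:
  60·a + 250·b = -1.48
  (-5)·a + 270·b = -0.56
Eliminate b (×270 and ×250, subtract): 17450·a = -259.600 → a = ∂h/∂x = -0.01488
Back-substitute: b = ∂h/∂y = -0.002350.
Head at (150, 380) = 156.78 + (-0.01488)·(140) + (-0.002350)·(345) = 153.89 ft.
That is lower than the 156.78 ft at BH-01, so the point is downgradient.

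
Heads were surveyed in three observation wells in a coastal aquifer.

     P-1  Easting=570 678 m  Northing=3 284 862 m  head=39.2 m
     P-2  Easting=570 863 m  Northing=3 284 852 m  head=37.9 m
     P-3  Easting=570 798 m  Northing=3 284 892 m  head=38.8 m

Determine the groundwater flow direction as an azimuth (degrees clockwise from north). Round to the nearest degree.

With h = a·x + b·y + c and P-1 as origin, the differences give:
  185·a + (-10)·b = -1.3
  120·a + 30·b = -0.4
Eliminate b (×30 and ×(-10), subtract): 6750·a = -43.00 → a = ∂h/∂x = -0.006370
Back-substitute: b = ∂h/∂y = +0.01215.
Flow direction (−∇h) has components (+0.006370 E, -0.01215 N).
Azimuth = atan2(E, N) = atan2(+0.006370, -0.01215) = 152.3° ≈ 152°.

152°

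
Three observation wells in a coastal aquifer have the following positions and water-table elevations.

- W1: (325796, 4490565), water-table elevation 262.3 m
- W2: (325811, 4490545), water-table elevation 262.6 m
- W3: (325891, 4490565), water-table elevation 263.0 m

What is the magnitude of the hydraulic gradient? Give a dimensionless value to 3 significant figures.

Taking W1 as reference: W2−W1 = (15, -20, +0.3); W3−W1 = (95, 0, +0.7).
Determinant of the coordinate differences = 15·0 − 95·(-20) = 1900.
∂h/∂x = [(+0.3)·0 − (+0.7)·(-20)] / 1900 = +0.007368
∂h/∂y = [15·(+0.7) − 95·(+0.3)] / 1900 = -0.009474
|∇h| = √(0.007368² + -0.009474²) = 0.012

0.0120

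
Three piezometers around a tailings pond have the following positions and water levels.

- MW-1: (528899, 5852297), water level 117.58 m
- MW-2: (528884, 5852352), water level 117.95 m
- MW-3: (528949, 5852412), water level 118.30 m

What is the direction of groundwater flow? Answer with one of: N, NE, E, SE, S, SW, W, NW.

S

With h = a·x + b·y + c and MW-1 as origin, the differences give:
  (-15)·a + 55·b = +0.37
  50·a + 115·b = +0.72
Eliminate b (×115 and ×55, subtract): -4475·a = 2.950 → a = ∂h/∂x = -0.0006592
Back-substitute: b = ∂h/∂y = +0.006547.
Flow = −∇h = (+0.0006592 east, -0.006547 north), which points south.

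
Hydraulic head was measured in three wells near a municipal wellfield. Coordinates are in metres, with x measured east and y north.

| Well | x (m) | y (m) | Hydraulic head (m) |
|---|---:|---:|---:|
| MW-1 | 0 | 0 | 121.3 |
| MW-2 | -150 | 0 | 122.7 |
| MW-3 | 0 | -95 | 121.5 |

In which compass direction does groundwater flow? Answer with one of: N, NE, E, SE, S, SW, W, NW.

E

∂h/∂x = (122.7 − 121.3) / (-150 − 0) = -0.009333
∂h/∂y = (121.5 − 121.3) / (-95 − 0) = -0.002105
Flow = −∇h = (+0.009333 east, +0.002105 north), which points east.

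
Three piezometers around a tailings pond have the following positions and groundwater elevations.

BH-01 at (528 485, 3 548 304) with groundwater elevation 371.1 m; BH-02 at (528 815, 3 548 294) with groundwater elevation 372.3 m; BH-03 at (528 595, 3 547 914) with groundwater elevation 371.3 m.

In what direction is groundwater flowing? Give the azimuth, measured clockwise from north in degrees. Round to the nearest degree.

262°

Three-point gradient (reference BH-01): Δ to BH-02 = (330, -10, +1.2), Δ to BH-03 = (110, -390, +0.2).
∂h/∂x = +0.003652, ∂h/∂y = +0.0005172 (det = -127600).
Flow direction (−∇h) has components (-0.003652 E, -0.0005172 N).
Azimuth = atan2(E, N) = atan2(-0.003652, -0.0005172) = 261.9° ≈ 262°.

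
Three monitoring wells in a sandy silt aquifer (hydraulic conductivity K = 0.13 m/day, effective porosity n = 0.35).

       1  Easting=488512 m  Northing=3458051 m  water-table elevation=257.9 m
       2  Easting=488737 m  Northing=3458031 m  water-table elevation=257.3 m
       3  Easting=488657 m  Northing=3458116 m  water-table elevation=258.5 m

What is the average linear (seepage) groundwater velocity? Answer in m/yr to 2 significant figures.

With h = a·x + b·y + c and 1 as origin, the differences give:
  225·a + (-20)·b = -0.6
  145·a + 65·b = +0.6
Eliminate b (×65 and ×(-20), subtract): 17525·a = -27.00 → a = ∂h/∂x = -0.001541
Back-substitute: b = ∂h/∂y = +0.01267.
|∇h| = √(-0.001541² + 0.01267²) = 0.01276
Seepage velocity v = K·i/n = 0.13 × 0.01276 / 0.35 = 0.004739 m/day = 1.731 m/yr.

1.7 m/yr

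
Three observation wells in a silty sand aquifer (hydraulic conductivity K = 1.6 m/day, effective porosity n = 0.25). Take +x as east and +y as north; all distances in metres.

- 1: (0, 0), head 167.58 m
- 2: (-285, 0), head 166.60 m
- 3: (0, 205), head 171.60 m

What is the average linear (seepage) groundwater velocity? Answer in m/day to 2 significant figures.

0.13 m/day

∂h/∂x = (166.60 − 167.58) / (-285 − 0) = +0.003439
∂h/∂y = (171.60 − 167.58) / (205 − 0) = +0.01961
|∇h| = √(0.003439² + 0.01961²) = 0.01991
Seepage velocity v = K·i/n = 1.6 × 0.01991 / 0.25 = 0.1274 m/day.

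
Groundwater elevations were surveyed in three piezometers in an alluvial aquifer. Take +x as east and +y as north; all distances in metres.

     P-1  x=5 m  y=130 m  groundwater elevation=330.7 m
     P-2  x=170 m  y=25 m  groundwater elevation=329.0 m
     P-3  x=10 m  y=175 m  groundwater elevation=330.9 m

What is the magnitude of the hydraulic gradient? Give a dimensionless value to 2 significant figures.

Differences from P-1: to P-2 (Δx, Δy, Δh) = (165, -105, -1.7); to P-3 = (5, 45, +0.2).
Determinant of the coordinate differences = 165·45 − 5·(-105) = 7950.
∂h/∂x = [(-1.7)·45 − (+0.2)·(-105)] / 7950 = -0.006981
∂h/∂y = [165·(+0.2) − 5·(-1.7)] / 7950 = +0.005220
|∇h| = √(-0.006981² + 0.005220²) = 0.008717

0.0087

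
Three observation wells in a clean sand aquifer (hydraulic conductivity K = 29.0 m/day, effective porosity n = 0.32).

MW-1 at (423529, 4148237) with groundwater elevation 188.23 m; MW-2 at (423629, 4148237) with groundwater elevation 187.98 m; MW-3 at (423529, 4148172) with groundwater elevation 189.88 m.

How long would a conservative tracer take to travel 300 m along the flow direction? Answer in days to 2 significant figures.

∂h/∂x = (187.98 − 188.23) / (423629 − 423529) = -0.002500
∂h/∂y = (189.88 − 188.23) / (4148172 − 4148237) = -0.02538
|∇h| = √(-0.002500² + -0.02538²) = 0.0255
Seepage velocity v = K·i/n = 29.0 × 0.0255 / 0.32 = 2.311 m/day.
t = 300 / 2.311 = 129.8 days.

130 days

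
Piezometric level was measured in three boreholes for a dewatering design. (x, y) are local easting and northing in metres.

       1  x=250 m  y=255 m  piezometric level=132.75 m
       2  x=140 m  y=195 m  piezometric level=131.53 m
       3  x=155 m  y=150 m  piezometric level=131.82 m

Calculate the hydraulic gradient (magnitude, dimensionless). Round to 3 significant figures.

0.0126

Taking 1 as reference: 2−1 = (-110, -60, -1.22); 3−1 = (-95, -105, -0.93).
Determinant of the coordinate differences = (-110)·(-105) − (-95)·(-60) = 5850.
∂h/∂x = [(-1.22)·(-105) − (-0.93)·(-60)] / 5850 = +0.01236
∂h/∂y = [(-110)·(-0.93) − (-95)·(-1.22)] / 5850 = -0.002325
|∇h| = √(0.01236² + -0.002325²) = 0.01258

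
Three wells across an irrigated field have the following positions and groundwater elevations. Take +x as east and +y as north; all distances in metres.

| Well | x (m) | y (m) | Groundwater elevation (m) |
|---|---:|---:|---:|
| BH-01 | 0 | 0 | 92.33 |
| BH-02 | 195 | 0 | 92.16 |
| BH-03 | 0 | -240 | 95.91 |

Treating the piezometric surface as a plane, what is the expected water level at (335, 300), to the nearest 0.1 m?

∂h/∂x = (92.16 − 92.33) / (195 − 0) = -0.0008718
∂h/∂y = (95.91 − 92.33) / (-240 − 0) = -0.01492
h(335, 300) = 92.33 + (-0.0008718)·(335) + (-0.01492)·(300) = 92.33 -0.292 -4.475 = 87.563 m.

87.6 m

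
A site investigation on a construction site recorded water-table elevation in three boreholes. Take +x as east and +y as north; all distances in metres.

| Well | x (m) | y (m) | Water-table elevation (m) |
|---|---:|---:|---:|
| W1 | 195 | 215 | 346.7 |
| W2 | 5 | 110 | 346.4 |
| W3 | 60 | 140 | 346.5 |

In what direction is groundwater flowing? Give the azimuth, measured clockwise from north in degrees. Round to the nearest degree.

329°

Taking W1 as reference: W2−W1 = (-190, -105, -0.3); W3−W1 = (-135, -75, -0.2).
Determinant of the coordinate differences = (-190)·(-75) − (-135)·(-105) = 75.
∂h/∂x = [(-0.3)·(-75) − (-0.2)·(-105)] / 75 = +0.02000
∂h/∂y = [(-190)·(-0.2) − (-135)·(-0.3)] / 75 = -0.03333
Flow direction (−∇h) has components (-0.02000 E, +0.03333 N).
Azimuth = atan2(E, N) = atan2(-0.02000, +0.03333) = 329.0° ≈ 329°.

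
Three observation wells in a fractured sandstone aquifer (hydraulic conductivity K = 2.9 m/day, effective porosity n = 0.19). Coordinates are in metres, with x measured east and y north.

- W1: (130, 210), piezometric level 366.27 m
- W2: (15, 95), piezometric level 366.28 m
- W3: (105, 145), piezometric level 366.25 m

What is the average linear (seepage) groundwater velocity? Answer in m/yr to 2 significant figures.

4.7 m/yr

With h = a·x + b·y + c and W1 as origin, the differences give:
  (-115)·a + (-115)·b = +0.01
  (-25)·a + (-65)·b = -0.02
Eliminate b (×(-65) and ×(-115), subtract): 4600·a = -2.950 → a = ∂h/∂x = -0.0006413
Back-substitute: b = ∂h/∂y = +0.0005543.
|∇h| = √(-0.0006413² + 0.0005543²) = 0.0008477
Seepage velocity v = K·i/n = 2.9 × 0.0008477 / 0.19 = 0.01294 m/day = 4.726 m/yr.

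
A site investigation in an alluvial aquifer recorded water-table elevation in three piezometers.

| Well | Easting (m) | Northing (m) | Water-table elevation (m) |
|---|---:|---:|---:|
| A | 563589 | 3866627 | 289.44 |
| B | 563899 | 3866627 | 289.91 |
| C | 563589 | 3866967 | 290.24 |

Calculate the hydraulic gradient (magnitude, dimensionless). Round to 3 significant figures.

∂h/∂x = (289.91 − 289.44) / (563899 − 563589) = +0.001516
∂h/∂y = (290.24 − 289.44) / (3866967 − 3866627) = +0.002353
|∇h| = √(0.001516² + 0.002353²) = 0.002799

0.00280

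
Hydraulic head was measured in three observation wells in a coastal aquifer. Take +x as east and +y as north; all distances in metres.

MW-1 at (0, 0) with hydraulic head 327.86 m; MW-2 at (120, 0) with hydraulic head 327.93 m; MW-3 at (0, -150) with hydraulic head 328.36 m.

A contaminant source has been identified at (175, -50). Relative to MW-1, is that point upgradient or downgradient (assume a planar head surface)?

∂h/∂x = (327.93 − 327.86) / (120 − 0) = +0.0005833
∂h/∂y = (328.36 − 327.86) / (-150 − 0) = -0.003333
Head at (175, -50) = 327.86 + (+0.0005833)·(175) + (-0.003333)·(-50) = 328.13 m.
That is higher than the 327.86 m at MW-1, so the point is upgradient.

upgradient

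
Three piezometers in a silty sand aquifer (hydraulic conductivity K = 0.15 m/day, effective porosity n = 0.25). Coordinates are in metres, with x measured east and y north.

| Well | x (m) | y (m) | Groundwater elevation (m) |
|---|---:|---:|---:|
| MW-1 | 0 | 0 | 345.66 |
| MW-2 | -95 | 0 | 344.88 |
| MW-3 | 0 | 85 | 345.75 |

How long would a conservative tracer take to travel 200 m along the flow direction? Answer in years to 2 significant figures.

∂h/∂x = (344.88 − 345.66) / (-95 − 0) = +0.008211
∂h/∂y = (345.75 − 345.66) / (85 − 0) = +0.001059
|∇h| = √(0.008211² + 0.001059²) = 0.008279
Seepage velocity v = K·i/n = 0.15 × 0.008279 / 0.25 = 0.004967 m/day.
t = 200 / 0.004967 = 4.027e+04 days = 110 years.

110 years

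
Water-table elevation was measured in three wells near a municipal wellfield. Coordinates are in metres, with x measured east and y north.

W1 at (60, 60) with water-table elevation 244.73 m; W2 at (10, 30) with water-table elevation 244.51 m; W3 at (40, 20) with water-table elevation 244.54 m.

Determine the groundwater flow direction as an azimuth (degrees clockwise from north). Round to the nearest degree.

211°

Differences from W1: to W2 (Δx, Δy, Δh) = (-50, -30, -0.22); to W3 = (-20, -40, -0.19).
Determinant of the coordinate differences = (-50)·(-40) − (-20)·(-30) = 1400.
∂h/∂x = [(-0.22)·(-40) − (-0.19)·(-30)] / 1400 = +0.002214
∂h/∂y = [(-50)·(-0.19) − (-20)·(-0.22)] / 1400 = +0.003643
Flow direction (−∇h) has components (-0.002214 E, -0.003643 N).
Azimuth = atan2(E, N) = atan2(-0.002214, -0.003643) = 211.3° ≈ 211°.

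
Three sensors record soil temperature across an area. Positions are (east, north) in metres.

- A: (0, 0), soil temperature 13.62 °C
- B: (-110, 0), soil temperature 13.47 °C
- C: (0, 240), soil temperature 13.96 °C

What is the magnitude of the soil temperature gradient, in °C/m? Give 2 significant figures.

∂T/∂x = (13.47 − 13.62) / (-110 − 0) = +0.001364
∂T/∂y = (13.96 − 13.62) / (240 − 0) = +0.001417
|∇f| = √(0.001364² + 0.001417²) = 0.001967 °C/m

0.0020 °C/m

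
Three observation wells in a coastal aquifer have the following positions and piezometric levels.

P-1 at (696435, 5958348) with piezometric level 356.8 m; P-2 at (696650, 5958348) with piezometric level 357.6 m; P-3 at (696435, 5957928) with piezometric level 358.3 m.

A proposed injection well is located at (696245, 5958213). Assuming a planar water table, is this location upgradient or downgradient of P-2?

downgradient

∂h/∂x = (357.6 − 356.8) / (696650 − 696435) = +0.003721
∂h/∂y = (358.3 − 356.8) / (5957928 − 5958348) = -0.003571
Head at (696245, 5958213) = 356.8 + (+0.003721)·(-190) + (-0.003571)·(-135) = 356.58 m.
That is lower than the 357.6 m at P-2, so the point is downgradient.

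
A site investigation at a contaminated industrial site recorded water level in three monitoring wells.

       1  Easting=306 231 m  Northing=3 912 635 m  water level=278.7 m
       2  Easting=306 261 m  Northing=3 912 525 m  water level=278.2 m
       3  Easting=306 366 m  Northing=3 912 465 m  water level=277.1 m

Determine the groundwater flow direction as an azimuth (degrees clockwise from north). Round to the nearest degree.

102°

With h = a·x + b·y + c and 1 as origin, the differences give:
  30·a + (-110)·b = -0.5
  135·a + (-170)·b = -1.6
Eliminate b (×(-170) and ×(-110), subtract): 9750·a = -91.00 → a = ∂h/∂x = -0.009333
Back-substitute: b = ∂h/∂y = +0.002000.
Flow direction (−∇h) has components (+0.009333 E, -0.002000 N).
Azimuth = atan2(E, N) = atan2(+0.009333, -0.002000) = 102.1° ≈ 102°.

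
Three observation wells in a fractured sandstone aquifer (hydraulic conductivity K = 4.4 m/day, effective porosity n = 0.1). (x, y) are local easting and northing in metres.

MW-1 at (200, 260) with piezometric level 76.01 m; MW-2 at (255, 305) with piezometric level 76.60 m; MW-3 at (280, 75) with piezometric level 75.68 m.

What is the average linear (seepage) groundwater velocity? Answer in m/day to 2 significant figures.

0.37 m/day

With h = a·x + b·y + c and MW-1 as origin, the differences give:
  55·a + 45·b = +0.59
  80·a + (-185)·b = -0.33
Eliminate b (×(-185) and ×45, subtract): -13775·a = -94.300 → a = ∂h/∂x = +0.006846
Back-substitute: b = ∂h/∂y = +0.004744.
|∇h| = √(0.006846² + 0.004744²) = 0.008329
Seepage velocity v = K·i/n = 4.4 × 0.008329 / 0.1 = 0.3665 m/day.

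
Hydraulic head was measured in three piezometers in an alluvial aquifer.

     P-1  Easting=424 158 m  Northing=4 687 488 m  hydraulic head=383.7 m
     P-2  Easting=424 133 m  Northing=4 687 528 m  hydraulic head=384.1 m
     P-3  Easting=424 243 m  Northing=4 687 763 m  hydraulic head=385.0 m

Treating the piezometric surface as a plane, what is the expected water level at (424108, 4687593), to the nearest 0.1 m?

384.7 m

With h = a·x + b·y + c and P-1 as origin, the differences give:
  (-25)·a + 40·b = +0.4
  85·a + 275·b = +1.3
Eliminate b (×275 and ×40, subtract): -10275·a = 58.00 → a = ∂h/∂x = -0.005645
Back-substitute: b = ∂h/∂y = +0.006472.
h(424108, 4687593) = 383.7 + (-0.005645)·(-50) + (+0.006472)·(105) = 383.7 +0.282 +0.680 = 384.662 m.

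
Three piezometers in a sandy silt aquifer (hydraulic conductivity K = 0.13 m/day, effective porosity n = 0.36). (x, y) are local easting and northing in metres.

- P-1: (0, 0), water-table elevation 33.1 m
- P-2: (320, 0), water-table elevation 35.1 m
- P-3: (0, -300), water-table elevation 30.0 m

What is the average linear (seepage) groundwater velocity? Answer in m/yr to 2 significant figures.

1.6 m/yr

∂h/∂x = (35.1 − 33.1) / (320 − 0) = +0.006250
∂h/∂y = (30.0 − 33.1) / (-300 − 0) = +0.01033
|∇h| = √(0.006250² + 0.01033²) = 0.01207
Seepage velocity v = K·i/n = 0.13 × 0.01207 / 0.36 = 0.004359 m/day = 1.592 m/yr.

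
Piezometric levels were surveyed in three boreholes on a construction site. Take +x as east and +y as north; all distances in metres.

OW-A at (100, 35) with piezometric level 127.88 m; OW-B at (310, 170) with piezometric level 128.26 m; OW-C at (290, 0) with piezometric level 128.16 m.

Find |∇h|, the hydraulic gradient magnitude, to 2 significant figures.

With h = a·x + b·y + c and OW-A as origin, the differences give:
  210·a + 135·b = +0.38
  190·a + (-35)·b = +0.28
Eliminate b (×(-35) and ×135, subtract): -33000·a = -51.100 → a = ∂h/∂x = +0.001548
Back-substitute: b = ∂h/∂y = +0.0004061.
|∇h| = √(0.001548² + 0.0004061²) = 0.0016

0.0016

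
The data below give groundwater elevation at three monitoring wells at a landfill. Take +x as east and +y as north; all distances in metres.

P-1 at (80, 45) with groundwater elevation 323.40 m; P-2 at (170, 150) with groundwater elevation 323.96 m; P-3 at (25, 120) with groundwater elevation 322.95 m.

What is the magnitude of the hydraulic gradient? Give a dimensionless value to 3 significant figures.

With h = a·x + b·y + c and P-1 as origin, the differences give:
  90·a + 105·b = +0.56
  (-55)·a + 75·b = -0.45
Eliminate b (×75 and ×105, subtract): 12525·a = 89.250 → a = ∂h/∂x = +0.007126
Back-substitute: b = ∂h/∂y = -0.0007745.
|∇h| = √(0.007126² + -0.0007745²) = 0.007168

0.00717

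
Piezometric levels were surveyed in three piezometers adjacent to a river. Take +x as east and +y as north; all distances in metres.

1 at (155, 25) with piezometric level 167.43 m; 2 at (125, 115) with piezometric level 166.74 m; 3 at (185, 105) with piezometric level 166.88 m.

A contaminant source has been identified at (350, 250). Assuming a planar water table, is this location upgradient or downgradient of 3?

Taking 1 as reference: 2−1 = (-30, 90, -0.69); 3−1 = (30, 80, -0.55).
Determinant of the coordinate differences = (-30)·80 − 30·90 = -5100.
∂h/∂x = [(-0.69)·80 − (-0.55)·90] / -5100 = +0.001118
∂h/∂y = [(-30)·(-0.55) − 30·(-0.69)] / -5100 = -0.007294
Head at (350, 250) = 167.43 + (+0.001118)·(195) + (-0.007294)·(225) = 166.01 m.
That is lower than the 166.88 m at 3, so the point is downgradient.

downgradient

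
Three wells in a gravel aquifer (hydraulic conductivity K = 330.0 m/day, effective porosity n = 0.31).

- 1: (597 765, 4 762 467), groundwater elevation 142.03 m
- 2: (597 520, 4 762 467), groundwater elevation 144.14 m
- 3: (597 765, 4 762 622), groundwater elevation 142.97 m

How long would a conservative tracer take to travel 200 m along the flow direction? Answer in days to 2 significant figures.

∂h/∂x = (144.14 − 142.03) / (597520 − 597765) = -0.008612
∂h/∂y = (142.97 − 142.03) / (4762622 − 4762467) = +0.006065
|∇h| = √(-0.008612² + 0.006065²) = 0.01053
Seepage velocity v = K·i/n = 330.0 × 0.01053 / 0.31 = 11.21 m/day.
t = 200 / 11.21 = 17.84 days.

18 days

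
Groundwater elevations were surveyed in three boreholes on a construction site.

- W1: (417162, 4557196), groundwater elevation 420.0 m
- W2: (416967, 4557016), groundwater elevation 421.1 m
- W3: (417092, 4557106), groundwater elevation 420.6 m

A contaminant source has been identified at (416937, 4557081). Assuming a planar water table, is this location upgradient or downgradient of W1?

Taking W1 as reference: W2−W1 = (-195, -180, +1.1); W3−W1 = (-70, -90, +0.6).
Determinant of the coordinate differences = (-195)·(-90) − (-70)·(-180) = 4950.
∂h/∂x = [(+1.1)·(-90) − (+0.6)·(-180)] / 4950 = +0.001818
∂h/∂y = [(-195)·(+0.6) − (-70)·(+1.1)] / 4950 = -0.008081
Head at (416937, 4557081) = 420.0 + (+0.001818)·(-225) + (-0.008081)·(-115) = 420.52 m.
That is higher than the 420.0 m at W1, so the point is upgradient.

upgradient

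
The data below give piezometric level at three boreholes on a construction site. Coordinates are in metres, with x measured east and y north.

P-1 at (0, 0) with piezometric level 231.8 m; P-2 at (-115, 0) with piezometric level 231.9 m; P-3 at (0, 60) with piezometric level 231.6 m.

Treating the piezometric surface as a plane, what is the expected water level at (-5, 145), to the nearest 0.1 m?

∂h/∂x = (231.9 − 231.8) / (-115 − 0) = -0.0008696
∂h/∂y = (231.6 − 231.8) / (60 − 0) = -0.003333
h(-5, 145) = 231.8 + (-0.0008696)·(-5) + (-0.003333)·(145) = 231.8 +0.004 -0.483 = 231.321 m.

231.3 m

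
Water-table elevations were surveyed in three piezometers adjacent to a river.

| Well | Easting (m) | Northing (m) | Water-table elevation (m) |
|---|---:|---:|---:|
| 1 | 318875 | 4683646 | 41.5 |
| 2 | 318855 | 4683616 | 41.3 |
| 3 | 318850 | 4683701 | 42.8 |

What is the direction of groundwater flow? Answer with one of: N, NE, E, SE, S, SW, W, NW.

With h = a·x + b·y + c and 1 as origin, the differences give:
  (-20)·a + (-30)·b = -0.2
  (-25)·a + 55·b = +1.3
Eliminate b (×55 and ×(-30), subtract): -1850·a = 28.00 → a = ∂h/∂x = -0.01514
Back-substitute: b = ∂h/∂y = +0.01676.
Flow = −∇h = (+0.01514 east, -0.01676 north), which points southeast.

SE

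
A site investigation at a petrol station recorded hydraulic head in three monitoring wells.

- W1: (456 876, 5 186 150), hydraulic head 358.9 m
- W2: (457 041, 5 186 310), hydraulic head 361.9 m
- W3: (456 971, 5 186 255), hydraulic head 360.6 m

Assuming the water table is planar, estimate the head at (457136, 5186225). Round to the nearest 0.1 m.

Three-point gradient (reference W1): Δ to W2 = (165, 160, +3.0), Δ to W3 = (95, 105, +1.7).
∂h/∂x = +0.02024, ∂h/∂y = -0.002118 (det = 2125).
h(457136, 5186225) = 358.9 + (+0.02024)·(260) + (-0.002118)·(75) = 358.9 +5.261 -0.159 = 364.002 m.

364.0 m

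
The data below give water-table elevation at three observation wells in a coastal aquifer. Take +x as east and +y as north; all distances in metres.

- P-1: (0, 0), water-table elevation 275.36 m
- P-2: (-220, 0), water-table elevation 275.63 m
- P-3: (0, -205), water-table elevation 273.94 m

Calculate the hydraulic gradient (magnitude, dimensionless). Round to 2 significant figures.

0.0070

∂h/∂x = (275.63 − 275.36) / (-220 − 0) = -0.001227
∂h/∂y = (273.94 − 275.36) / (-205 − 0) = +0.006927
|∇h| = √(-0.001227² + 0.006927²) = 0.007035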